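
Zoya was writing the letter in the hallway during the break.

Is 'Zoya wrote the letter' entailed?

no

'was writing' is progressive; for an accomplishment like 'write the letter', it doesn't entail completion.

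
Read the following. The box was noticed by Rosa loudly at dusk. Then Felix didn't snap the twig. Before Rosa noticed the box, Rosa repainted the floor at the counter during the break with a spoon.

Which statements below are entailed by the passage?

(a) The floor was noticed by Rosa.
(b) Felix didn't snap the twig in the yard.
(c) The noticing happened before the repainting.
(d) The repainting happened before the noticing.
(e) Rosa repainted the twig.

(b), (d)

(a) Not entailed — Rosa noticed the box, not the floor; the floor belongs to the repainting event.
(b) Entailed — under negation, adding a further restriction is entailed: if no such snapping event occurred, none occurred in the yard either.
(c) Not entailed — the narrative places the repainting before the noticing, not after.
(d) Entailed — the narrative places the repainting before the noticing.
(e) Not entailed — Rosa repainted the floor, not the twig; the twig belongs to the snapping event.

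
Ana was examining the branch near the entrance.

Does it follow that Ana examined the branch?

yes

'examine' is atelic; if Ana was examining the branch, then Ana examined the branch (for some time).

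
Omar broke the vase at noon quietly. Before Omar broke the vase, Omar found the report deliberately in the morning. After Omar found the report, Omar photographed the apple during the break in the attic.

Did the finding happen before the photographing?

yes

The narrative orders the finding before the photographing.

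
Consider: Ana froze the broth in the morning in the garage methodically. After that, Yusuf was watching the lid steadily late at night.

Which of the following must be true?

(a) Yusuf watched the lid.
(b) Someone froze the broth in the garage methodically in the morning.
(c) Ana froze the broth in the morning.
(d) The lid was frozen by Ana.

(a), (b), (c)

(a) Entailed — 'watch' is an activity; 'was watching' entails that some watching happened, so 'watched' holds.
(b) Entailed — the original entails any weakening of itself; this just generalizes the agent.
(c) Entailed — this follows by dropping conjuncts from the freezing event's description.
(d) Not entailed — Ana froze the broth, not the lid; the lid belongs to the watching event.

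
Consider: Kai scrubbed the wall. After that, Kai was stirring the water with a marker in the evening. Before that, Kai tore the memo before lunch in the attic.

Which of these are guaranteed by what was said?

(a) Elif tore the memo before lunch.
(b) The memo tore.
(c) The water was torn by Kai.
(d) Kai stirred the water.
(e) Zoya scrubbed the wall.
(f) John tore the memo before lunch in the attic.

(b), (d)

(a) Not entailed — the passage has Kai tearing the memo, not Elif.
(b) Entailed — 'Kai tore the memo' is causative; it entails the inchoative 'the memo tore'.
(c) Not entailed — Kai tore the memo, not the water; the water belongs to the stirring event.
(d) Entailed — 'stir' is an activity; 'was stirring' entails that some stirring happened, so 'stirred' holds.
(e) Not entailed — the passage has Kai scrubbing the wall, not Zoya.
(f) Not entailed — the passage has Kai tearing the memo, not John.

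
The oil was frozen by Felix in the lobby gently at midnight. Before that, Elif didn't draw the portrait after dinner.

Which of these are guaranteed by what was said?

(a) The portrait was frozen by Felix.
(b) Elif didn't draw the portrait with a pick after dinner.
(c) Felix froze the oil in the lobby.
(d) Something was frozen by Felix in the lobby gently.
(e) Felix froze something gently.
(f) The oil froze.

(a) Not entailed — Felix froze the oil, not the portrait; the portrait belongs to the drawing event.
(b) Entailed — under negation, adding a further restriction is entailed: if no such drawing event occurred, none occurred with a pick either.
(c) Entailed — this follows by dropping conjuncts from the freezing event's description.
(d) Entailed — dropping 'at midnight' and generalizing the patient leaves a sub-description the original still satisfies.
(e) Entailed — dropping 'in the lobby', 'at midnight' and generalizing the patient leaves a sub-description the original still satisfies.
(f) Entailed — 'Felix froze the oil' is causative; it entails the inchoative 'the oil froze'.

(b), (c), (d), (e), (f)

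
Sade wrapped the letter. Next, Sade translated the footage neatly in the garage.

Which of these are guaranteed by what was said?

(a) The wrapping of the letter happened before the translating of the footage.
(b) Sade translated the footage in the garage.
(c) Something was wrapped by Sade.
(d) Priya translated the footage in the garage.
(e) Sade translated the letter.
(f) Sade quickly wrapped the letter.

(a), (b), (c)

(a) Entailed — the narrative places the wrapping before the translating.
(b) Entailed — dropping 'neatly' leaves a sub-description the original still satisfies.
(c) Entailed — every conjunct here is already in the original wrapping event.
(d) Not entailed — the passage has Sade translating the footage, not Priya.
(e) Not entailed — Sade translated the footage, not the letter; the letter belongs to the wrapping event.
(f) Not entailed — 'quickly' adds information not in the original event.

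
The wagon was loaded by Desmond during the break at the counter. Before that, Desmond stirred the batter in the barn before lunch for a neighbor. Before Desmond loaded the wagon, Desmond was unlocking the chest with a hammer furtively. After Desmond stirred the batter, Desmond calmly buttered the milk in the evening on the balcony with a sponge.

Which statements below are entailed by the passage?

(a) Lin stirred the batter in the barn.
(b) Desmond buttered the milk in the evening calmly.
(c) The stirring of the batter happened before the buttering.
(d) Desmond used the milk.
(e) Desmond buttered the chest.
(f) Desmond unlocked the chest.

(a) Not entailed — the passage has Desmond stirring the batter, not Lin.
(b) Entailed — this follows by dropping conjuncts from the buttering event's description.
(c) Entailed — the narrative places the stirring before the buttering.
(d) Not entailed — the milk is the patient, not an instrument — Desmond used a sponge.
(e) Not entailed — Desmond buttered the milk, not the chest; the chest belongs to the unlocking event.
(f) Not entailed — 'was unlocking' is progressive on an accomplishment; it does not entail the completed 'unlocked'.

(b), (c)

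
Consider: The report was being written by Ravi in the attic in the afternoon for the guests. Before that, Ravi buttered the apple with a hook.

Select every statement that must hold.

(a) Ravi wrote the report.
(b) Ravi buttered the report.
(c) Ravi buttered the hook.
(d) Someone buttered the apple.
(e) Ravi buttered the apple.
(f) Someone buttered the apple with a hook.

(a) Not entailed — 'was writing' is progressive on an accomplishment; it does not entail the completed 'wrote'.
(b) Not entailed — Ravi buttered the apple, not the report; the report belongs to the writing event.
(c) Not entailed — the hook is the instrument, not what was buttered.
(d) Entailed — dropping 'with a hook' and generalizing the agent leaves a sub-description the original still satisfies.
(e) Entailed — dropping 'with a hook' leaves a sub-description the original still satisfies.
(f) Entailed — this follows by dropping conjuncts from the buttering event's description.

(d), (e), (f)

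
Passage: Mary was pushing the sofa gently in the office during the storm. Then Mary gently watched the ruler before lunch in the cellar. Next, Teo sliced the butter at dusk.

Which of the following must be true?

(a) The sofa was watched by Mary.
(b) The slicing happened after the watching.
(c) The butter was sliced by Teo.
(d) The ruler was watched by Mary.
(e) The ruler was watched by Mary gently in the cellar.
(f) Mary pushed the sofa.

(b), (c), (d), (e), (f)

(a) Not entailed — Mary watched the ruler, not the sofa; the sofa belongs to the pushing event.
(b) Entailed — the narrative places the watching before the slicing.
(c) Entailed — every conjunct here is already in the original slicing event.
(d) Entailed — every conjunct here is already in the original watching event.
(e) Entailed — dropping 'before lunch' leaves a sub-description the original still satisfies.
(f) Entailed — 'push' is an activity; 'was pushing' entails that some pushing happened, so 'pushed' holds.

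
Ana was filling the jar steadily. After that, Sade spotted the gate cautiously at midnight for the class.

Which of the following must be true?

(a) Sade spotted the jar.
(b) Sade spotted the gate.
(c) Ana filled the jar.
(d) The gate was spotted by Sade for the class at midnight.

(a) Not entailed — Sade spotted the gate, not the jar; the jar belongs to the filling event.
(b) Entailed — dropping 'at midnight', 'for the class', 'cautiously' leaves a sub-description the original still satisfies.
(c) Not entailed — 'was filling' is progressive on an accomplishment; it does not entail the completed 'filled'.
(d) Entailed — the original entails any weakening of itself; this just drops 'cautiously'.

(b), (d)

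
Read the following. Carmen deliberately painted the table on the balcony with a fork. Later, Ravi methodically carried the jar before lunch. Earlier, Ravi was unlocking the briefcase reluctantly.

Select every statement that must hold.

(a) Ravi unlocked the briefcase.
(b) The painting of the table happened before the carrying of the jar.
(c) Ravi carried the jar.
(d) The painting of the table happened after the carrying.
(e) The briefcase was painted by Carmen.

(b), (c)

(a) Not entailed — 'was unlocking' is progressive on an accomplishment; it does not entail the completed 'unlocked'.
(b) Entailed — the narrative places the painting before the carrying.
(c) Entailed — every conjunct here is already in the original carrying event.
(d) Not entailed — the narrative places the painting before the carrying, not after.
(e) Not entailed — Carmen painted the table, not the briefcase; the briefcase belongs to the unlocking event.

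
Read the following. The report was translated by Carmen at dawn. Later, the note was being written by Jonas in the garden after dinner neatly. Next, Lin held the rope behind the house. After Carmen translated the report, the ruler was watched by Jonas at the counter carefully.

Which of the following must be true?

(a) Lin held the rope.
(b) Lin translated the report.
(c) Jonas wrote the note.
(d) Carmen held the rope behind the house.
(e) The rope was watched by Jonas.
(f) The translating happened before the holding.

(a) Entailed — dropping 'behind the house' leaves a sub-description the original still satisfies.
(b) Not entailed — the passage has Carmen translating the report, not Lin.
(c) Not entailed — 'was writing' is progressive on an accomplishment; it does not entail the completed 'wrote'.
(d) Not entailed — the passage has Lin holding the rope, not Carmen.
(e) Not entailed — Jonas watched the ruler, not the rope; the rope belongs to the holding event.
(f) Entailed — the narrative places the translating before the holding.

(a), (f)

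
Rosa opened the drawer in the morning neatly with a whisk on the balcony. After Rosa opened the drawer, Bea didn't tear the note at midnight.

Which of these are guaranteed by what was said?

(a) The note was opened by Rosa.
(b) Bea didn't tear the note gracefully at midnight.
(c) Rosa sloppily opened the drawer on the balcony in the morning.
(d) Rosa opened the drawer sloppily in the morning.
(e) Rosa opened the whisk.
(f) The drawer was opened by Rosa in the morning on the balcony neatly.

(b), (f)

(a) Not entailed — Rosa opened the drawer, not the note; the note belongs to the tearing event.
(b) Entailed — under negation, adding a further restriction is entailed: if no such tearing event occurred, none occurred gracefully either.
(c) Not entailed — 'sloppily' adds a manner not in (and inconsistent with) the original.
(d) Not entailed — 'sloppily' adds a manner not in (and inconsistent with) the original.
(e) Not entailed — the whisk is the instrument, not what was opened.
(f) Entailed — the original entails any weakening of itself; this just drops 'with a whisk'.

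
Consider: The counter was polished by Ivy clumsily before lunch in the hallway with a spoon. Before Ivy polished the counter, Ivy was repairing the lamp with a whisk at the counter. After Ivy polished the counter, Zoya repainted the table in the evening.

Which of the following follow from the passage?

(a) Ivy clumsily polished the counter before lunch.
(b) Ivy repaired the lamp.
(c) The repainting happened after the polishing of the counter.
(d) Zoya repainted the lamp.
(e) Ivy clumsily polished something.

(a), (c), (e)

(a) Entailed — this follows by dropping conjuncts from the polishing event's description.
(b) Not entailed — 'was repairing' is progressive on an accomplishment; it does not entail the completed 'repaired'.
(c) Entailed — the narrative places the polishing before the repainting.
(d) Not entailed — Zoya repainted the table, not the lamp; the lamp belongs to the repairing event.
(e) Entailed — the original entails any weakening of itself; this just drops 'before lunch', 'in the hallway', 'with a spoon' and generalizes the patient.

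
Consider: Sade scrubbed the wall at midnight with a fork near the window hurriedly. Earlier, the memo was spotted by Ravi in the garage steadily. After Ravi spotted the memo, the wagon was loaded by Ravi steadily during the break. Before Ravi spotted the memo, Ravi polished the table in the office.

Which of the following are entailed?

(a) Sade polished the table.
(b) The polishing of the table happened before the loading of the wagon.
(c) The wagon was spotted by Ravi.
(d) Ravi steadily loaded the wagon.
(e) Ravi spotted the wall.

(a) Not entailed — the passage has Ravi polishing the table, not Sade.
(b) Entailed — the narrative places the polishing before the loading.
(c) Not entailed — Ravi spotted the memo, not the wagon; the wagon belongs to the loading event.
(d) Entailed — this follows by dropping conjuncts from the loading event's description.
(e) Not entailed — Ravi spotted the memo, not the wall; the wall belongs to the scrubbing event.

(b), (d)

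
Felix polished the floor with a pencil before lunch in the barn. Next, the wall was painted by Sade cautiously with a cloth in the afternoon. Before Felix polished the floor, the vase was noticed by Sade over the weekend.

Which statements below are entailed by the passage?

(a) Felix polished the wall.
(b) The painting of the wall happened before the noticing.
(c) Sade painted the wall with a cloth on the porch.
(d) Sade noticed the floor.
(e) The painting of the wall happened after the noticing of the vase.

(a) Not entailed — Felix polished the floor, not the wall; the wall belongs to the painting event.
(b) Not entailed — the narrative places the noticing before the painting, not after.
(c) Not entailed — 'on the porch' adds information not in the original event.
(d) Not entailed — Sade noticed the vase, not the floor; the floor belongs to the polishing event.
(e) Entailed — the narrative places the noticing before the painting.

(e)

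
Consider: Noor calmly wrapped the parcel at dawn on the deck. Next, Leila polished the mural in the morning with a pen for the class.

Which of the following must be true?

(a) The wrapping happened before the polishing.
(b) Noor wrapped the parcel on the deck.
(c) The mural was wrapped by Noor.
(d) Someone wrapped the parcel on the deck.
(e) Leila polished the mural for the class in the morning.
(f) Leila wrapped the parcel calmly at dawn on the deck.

(a) Entailed — the narrative places the wrapping before the polishing.
(b) Entailed — dropping 'at dawn', 'calmly' leaves a sub-description the original still satisfies.
(c) Not entailed — Noor wrapped the parcel, not the mural; the mural belongs to the polishing event.
(d) Entailed — every conjunct here is already in the original wrapping event.
(e) Entailed — this follows by dropping conjuncts from the polishing event's description.
(f) Not entailed — the passage has Noor wrapping the parcel, not Leila.

(a), (b), (d), (e)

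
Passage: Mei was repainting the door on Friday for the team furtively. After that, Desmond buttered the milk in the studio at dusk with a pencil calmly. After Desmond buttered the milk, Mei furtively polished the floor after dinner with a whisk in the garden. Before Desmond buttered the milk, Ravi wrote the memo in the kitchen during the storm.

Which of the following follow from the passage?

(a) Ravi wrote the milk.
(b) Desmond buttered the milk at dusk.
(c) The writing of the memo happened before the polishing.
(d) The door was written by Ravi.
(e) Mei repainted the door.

(b), (c)

(a) Not entailed — Ravi wrote the memo, not the milk; the milk belongs to the buttering event.
(b) Entailed — this follows by dropping conjuncts from the buttering event's description.
(c) Entailed — the narrative places the writing before the polishing.
(d) Not entailed — Ravi wrote the memo, not the door; the door belongs to the repainting event.
(e) Not entailed — 'was repainting' is progressive on an accomplishment; it does not entail the completed 'repainted'.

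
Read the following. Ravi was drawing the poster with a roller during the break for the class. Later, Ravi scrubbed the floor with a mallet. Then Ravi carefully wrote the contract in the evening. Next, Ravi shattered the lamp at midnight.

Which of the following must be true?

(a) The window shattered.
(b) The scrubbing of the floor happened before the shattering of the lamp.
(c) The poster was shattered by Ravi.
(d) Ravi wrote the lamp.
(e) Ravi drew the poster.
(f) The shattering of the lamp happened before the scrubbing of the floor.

(b)

(a) Not entailed — the lamp is what shattered, not the window.
(b) Entailed — the narrative places the scrubbing before the shattering.
(c) Not entailed — Ravi shattered the lamp, not the poster; the poster belongs to the drawing event.
(d) Not entailed — Ravi wrote the contract, not the lamp; the lamp belongs to the shattering event.
(e) Not entailed — 'was drawing' is progressive on an accomplishment; it does not entail the completed 'drew'.
(f) Not entailed — the narrative places the scrubbing before the shattering, not after.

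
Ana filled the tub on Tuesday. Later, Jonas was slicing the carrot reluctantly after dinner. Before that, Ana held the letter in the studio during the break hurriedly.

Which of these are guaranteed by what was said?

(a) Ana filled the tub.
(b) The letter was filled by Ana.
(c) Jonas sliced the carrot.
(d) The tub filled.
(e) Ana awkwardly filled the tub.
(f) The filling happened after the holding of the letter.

(a) Entailed — every conjunct here is already in the original filling event.
(b) Not entailed — Ana filled the tub, not the letter; the letter belongs to the holding event.
(c) Not entailed — 'was slicing' is progressive on an accomplishment; it does not entail the completed 'sliced'.
(d) Entailed — 'Ana filled the tub' is causative; it entails the inchoative 'the tub filled'.
(e) Not entailed — 'awkwardly' adds information not in the original event.
(f) Not entailed — the narrative doesn't order the holding relative to the filling.

(a), (d)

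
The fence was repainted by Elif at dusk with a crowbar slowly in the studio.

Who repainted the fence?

'Elif' marks the agent of the repainting event.

Elif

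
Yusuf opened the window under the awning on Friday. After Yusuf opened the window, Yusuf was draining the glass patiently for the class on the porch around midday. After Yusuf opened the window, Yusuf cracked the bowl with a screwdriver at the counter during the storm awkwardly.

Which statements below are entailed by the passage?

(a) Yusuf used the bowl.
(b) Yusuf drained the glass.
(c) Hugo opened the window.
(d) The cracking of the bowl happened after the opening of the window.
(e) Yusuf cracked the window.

(d)

(a) Not entailed — the bowl is the patient, not an instrument — Yusuf used a screwdriver.
(b) Not entailed — 'was draining' is progressive on an accomplishment; it does not entail the completed 'drained'.
(c) Not entailed — the passage has Yusuf opening the window, not Hugo.
(d) Entailed — the narrative places the opening before the cracking.
(e) Not entailed — Yusuf cracked the bowl, not the window; the window belongs to the opening event.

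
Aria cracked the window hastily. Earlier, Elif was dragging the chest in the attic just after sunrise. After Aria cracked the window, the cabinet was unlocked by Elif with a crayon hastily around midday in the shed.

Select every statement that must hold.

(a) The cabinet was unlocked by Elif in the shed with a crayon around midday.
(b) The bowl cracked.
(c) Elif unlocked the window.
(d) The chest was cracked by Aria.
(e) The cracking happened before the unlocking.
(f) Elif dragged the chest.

(a), (e), (f)

(a) Entailed — every conjunct here is already in the original unlocking event.
(b) Not entailed — the window is what cracked, not the bowl.
(c) Not entailed — Elif unlocked the cabinet, not the window; the window belongs to the cracking event.
(d) Not entailed — Aria cracked the window, not the chest; the chest belongs to the dragging event.
(e) Entailed — the narrative places the cracking before the unlocking.
(f) Entailed — 'drag' is an activity; 'was dragging' entails that some dragging happened, so 'dragged' holds.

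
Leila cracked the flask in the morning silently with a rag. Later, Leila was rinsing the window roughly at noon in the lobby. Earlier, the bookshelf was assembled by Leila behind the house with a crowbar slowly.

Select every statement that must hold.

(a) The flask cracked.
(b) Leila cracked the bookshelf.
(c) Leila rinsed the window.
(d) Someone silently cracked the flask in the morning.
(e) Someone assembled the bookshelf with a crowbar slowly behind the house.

(a), (c), (d), (e)

(a) Entailed — 'Leila cracked the flask' is causative; it entails the inchoative 'the flask cracked'.
(b) Not entailed — Leila cracked the flask, not the bookshelf; the bookshelf belongs to the assembling event.
(c) Entailed — 'rinse' is an activity; 'was rinsing' entails that some rinsing happened, so 'rinsed' holds.
(d) Entailed — dropping 'with a rag' and generalizing the agent leaves a sub-description the original still satisfies.
(e) Entailed — the original entails any weakening of itself; this just generalizes the agent.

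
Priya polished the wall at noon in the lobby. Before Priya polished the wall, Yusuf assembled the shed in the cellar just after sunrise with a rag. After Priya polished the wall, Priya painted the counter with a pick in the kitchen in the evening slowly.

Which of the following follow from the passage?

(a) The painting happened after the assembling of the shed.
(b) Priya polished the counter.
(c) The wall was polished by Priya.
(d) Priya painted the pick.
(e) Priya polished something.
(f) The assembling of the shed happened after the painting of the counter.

(a) Entailed — the narrative places the assembling before the painting.
(b) Not entailed — Priya polished the wall, not the counter; the counter belongs to the painting event.
(c) Entailed — dropping 'in the lobby', 'at noon' leaves a sub-description the original still satisfies.
(d) Not entailed — the pick is the instrument, not what was painted.
(e) Entailed — the original entails any weakening of itself; this just drops 'in the lobby', 'at noon' and generalizes the patient.
(f) Not entailed — the narrative places the assembling before the painting, not after.

(a), (c), (e)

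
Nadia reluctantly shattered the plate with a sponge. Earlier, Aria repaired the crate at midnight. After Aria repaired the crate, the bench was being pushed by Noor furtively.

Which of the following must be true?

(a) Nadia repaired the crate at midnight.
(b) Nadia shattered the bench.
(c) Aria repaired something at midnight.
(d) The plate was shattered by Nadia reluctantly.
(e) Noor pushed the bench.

(c), (d), (e)

(a) Not entailed — the passage has Aria repairing the crate, not Nadia.
(b) Not entailed — Nadia shattered the plate, not the bench; the bench belongs to the pushing event.
(c) Entailed — generalizing the patient leaves a sub-description the original still satisfies.
(d) Entailed — the original entails any weakening of itself; this just drops 'with a sponge'.
(e) Entailed — 'push' is an activity; 'was pushing' entails that some pushing happened, so 'pushed' holds.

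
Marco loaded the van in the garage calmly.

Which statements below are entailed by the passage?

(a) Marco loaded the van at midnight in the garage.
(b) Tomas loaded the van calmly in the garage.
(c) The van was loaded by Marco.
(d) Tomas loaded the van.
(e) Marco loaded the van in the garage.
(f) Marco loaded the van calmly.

(a) Not entailed — 'at midnight' adds information not in the original event.
(b) Not entailed — the passage has Marco loading the van, not Tomas.
(c) Entailed — dropping 'in the garage', 'calmly' leaves a sub-description the original still satisfies.
(d) Not entailed — the passage has Marco loading the van, not Tomas.
(e) Entailed — every conjunct here is already in the original loading event.
(f) Entailed — this follows by dropping conjuncts from the loading event's description.

(c), (e), (f)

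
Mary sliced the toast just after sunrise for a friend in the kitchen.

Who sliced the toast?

Mary

'Mary' marks the agent of the slicing event.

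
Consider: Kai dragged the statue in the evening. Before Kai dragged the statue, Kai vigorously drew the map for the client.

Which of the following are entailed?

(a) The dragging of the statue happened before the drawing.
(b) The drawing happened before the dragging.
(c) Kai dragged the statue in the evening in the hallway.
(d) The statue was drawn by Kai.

(b)

(a) Not entailed — the narrative places the drawing before the dragging, not after.
(b) Entailed — the narrative places the drawing before the dragging.
(c) Not entailed — 'in the hallway' adds information not in the original event.
(d) Not entailed — Kai drew the map, not the statue; the statue belongs to the dragging event.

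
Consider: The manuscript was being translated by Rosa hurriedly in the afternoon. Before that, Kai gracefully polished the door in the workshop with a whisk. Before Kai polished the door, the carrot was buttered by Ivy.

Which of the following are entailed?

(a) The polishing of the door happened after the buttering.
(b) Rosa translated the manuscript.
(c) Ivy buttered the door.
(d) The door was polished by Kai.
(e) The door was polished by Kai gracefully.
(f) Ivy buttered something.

(a) Entailed — the narrative places the buttering before the polishing.
(b) Not entailed — 'was translating' is progressive on an accomplishment; it does not entail the completed 'translated'.
(c) Not entailed — Ivy buttered the carrot, not the door; the door belongs to the polishing event.
(d) Entailed — dropping 'in the workshop', 'gracefully', 'with a whisk' leaves a sub-description the original still satisfies.
(e) Entailed — every conjunct here is already in the original polishing event.
(f) Entailed — the original entails any weakening of itself; this just generalizes the patient.

(a), (d), (e), (f)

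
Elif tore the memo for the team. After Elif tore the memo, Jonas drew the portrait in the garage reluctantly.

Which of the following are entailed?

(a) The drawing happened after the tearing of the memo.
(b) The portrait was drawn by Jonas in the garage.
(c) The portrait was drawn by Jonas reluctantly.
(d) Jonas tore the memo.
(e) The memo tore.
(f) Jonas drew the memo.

(a), (b), (c), (e)

(a) Entailed — the narrative places the tearing before the drawing.
(b) Entailed — dropping 'reluctantly' leaves a sub-description the original still satisfies.
(c) Entailed — dropping 'in the garage' leaves a sub-description the original still satisfies.
(d) Not entailed — the passage has Elif tearing the memo, not Jonas.
(e) Entailed — 'Elif tore the memo' is causative; it entails the inchoative 'the memo tore'.
(f) Not entailed — Jonas drew the portrait, not the memo; the memo belongs to the tearing event.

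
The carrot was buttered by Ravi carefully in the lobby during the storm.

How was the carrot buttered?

'carefully' marks the manner of the buttering event.

carefully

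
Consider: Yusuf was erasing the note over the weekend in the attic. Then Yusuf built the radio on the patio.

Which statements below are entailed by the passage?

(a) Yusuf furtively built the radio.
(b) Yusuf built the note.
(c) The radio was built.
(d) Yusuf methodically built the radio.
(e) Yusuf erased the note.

(a) Not entailed — 'furtively' adds information not in the original event.
(b) Not entailed — Yusuf built the radio, not the note; the note belongs to the erasing event.
(c) Entailed — every conjunct here is already in the original building event.
(d) Not entailed — 'methodically' adds information not in the original event.
(e) Not entailed — 'was erasing' is progressive on an accomplishment; it does not entail the completed 'erased'.

(c)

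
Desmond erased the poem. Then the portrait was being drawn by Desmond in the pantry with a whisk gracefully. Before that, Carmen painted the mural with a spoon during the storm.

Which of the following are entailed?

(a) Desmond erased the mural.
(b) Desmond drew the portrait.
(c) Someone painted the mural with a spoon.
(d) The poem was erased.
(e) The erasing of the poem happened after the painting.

(c), (d)

(a) Not entailed — Desmond erased the poem, not the mural; the mural belongs to the painting event.
(b) Not entailed — 'was drawing' is progressive on an accomplishment; it does not entail the completed 'drew'.
(c) Entailed — the original entails any weakening of itself; this just drops 'during the storm' and generalizes the agent.
(d) Entailed — every conjunct here is already in the original erasing event.
(e) Not entailed — the narrative doesn't order the painting relative to the erasing.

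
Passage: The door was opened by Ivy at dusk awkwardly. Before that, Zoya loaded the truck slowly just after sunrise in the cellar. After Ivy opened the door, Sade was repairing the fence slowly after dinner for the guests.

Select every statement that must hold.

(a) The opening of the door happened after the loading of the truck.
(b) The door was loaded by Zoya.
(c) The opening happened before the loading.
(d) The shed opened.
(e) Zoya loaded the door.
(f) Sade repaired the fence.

(a) Entailed — the narrative places the loading before the opening.
(b) Not entailed — Zoya loaded the truck, not the door; the door belongs to the opening event.
(c) Not entailed — the narrative places the loading before the opening, not after.
(d) Not entailed — the door is what opened, not the shed.
(e) Not entailed — Zoya loaded the truck, not the door; the door belongs to the opening event.
(f) Not entailed — 'was repairing' is progressive on an accomplishment; it does not entail the completed 'repaired'.

(a)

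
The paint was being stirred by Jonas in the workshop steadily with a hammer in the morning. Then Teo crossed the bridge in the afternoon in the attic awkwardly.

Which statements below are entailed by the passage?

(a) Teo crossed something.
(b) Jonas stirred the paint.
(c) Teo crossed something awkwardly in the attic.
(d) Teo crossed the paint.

(a), (b), (c)

(a) Entailed — this follows by dropping conjuncts from the crossing event's description.
(b) Entailed — 'stir' is an activity; 'was stirring' entails that some stirring happened, so 'stirred' holds.
(c) Entailed — this follows by dropping conjuncts from the crossing event's description.
(d) Not entailed — Teo crossed the bridge, not the paint; the paint belongs to the stirring event.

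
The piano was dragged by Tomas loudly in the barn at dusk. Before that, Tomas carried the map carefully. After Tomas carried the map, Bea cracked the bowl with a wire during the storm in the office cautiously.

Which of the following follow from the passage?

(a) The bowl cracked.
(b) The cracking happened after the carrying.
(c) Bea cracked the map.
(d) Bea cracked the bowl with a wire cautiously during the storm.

(a) Entailed — 'Bea cracked the bowl' is causative; it entails the inchoative 'the bowl cracked'.
(b) Entailed — the narrative places the carrying before the cracking.
(c) Not entailed — Bea cracked the bowl, not the map; the map belongs to the carrying event.
(d) Entailed — this follows by dropping conjuncts from the cracking event's description.

(a), (b), (d)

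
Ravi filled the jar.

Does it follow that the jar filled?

yes

'Ravi filled the jar' is the causative; it entails the inchoative 'the jar filled'.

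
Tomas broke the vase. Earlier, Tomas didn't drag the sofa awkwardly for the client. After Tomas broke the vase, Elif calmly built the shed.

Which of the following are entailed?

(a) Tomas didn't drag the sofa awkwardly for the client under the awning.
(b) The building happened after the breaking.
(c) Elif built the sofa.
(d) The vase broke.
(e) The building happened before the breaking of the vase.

(a), (b), (d)

(a) Entailed — under negation, adding a further restriction is entailed: if no such dragging event occurred, none occurred under the awning either.
(b) Entailed — the narrative places the breaking before the building.
(c) Not entailed — Elif built the shed, not the sofa; the sofa belongs to the dragging event.
(d) Entailed — 'Tomas broke the vase' is causative; it entails the inchoative 'the vase broke'.
(e) Not entailed — the narrative places the breaking before the building, not after.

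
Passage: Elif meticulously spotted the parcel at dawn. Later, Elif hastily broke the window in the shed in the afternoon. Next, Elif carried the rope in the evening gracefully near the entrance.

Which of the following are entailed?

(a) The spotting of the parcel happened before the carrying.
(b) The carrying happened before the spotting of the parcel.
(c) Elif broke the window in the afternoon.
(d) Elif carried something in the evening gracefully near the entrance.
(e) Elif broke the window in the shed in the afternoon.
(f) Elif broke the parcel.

(a), (c), (d), (e)

(a) Entailed — the narrative places the spotting before the carrying.
(b) Not entailed — the narrative places the spotting before the carrying, not after.
(c) Entailed — this follows by dropping conjuncts from the breaking event's description.
(d) Entailed — generalizing the patient leaves a sub-description the original still satisfies.
(e) Entailed — every conjunct here is already in the original breaking event.
(f) Not entailed — Elif broke the window, not the parcel; the parcel belongs to the spotting event.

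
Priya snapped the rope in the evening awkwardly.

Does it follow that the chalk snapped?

Nothing is said about any chalk; only the rope is affected.

no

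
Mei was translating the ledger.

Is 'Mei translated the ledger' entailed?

no

'was translating' is progressive; for an accomplishment like 'translate the ledger', it doesn't entail completion.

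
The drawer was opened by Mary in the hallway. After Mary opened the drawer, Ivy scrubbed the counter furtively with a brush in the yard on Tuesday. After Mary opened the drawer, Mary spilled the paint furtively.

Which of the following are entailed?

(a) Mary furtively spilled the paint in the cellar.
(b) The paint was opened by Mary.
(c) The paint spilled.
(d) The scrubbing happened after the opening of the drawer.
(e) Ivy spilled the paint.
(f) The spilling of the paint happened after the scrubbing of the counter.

(c), (d)

(a) Not entailed — 'in the cellar' adds information not in the original event.
(b) Not entailed — Mary opened the drawer, not the paint; the paint belongs to the spilling event.
(c) Entailed — 'Mary spilled the paint' is causative; it entails the inchoative 'the paint spilled'.
(d) Entailed — the narrative places the opening before the scrubbing.
(e) Not entailed — the passage has Mary spilling the paint, not Ivy.
(f) Not entailed — the narrative doesn't order the scrubbing relative to the spilling.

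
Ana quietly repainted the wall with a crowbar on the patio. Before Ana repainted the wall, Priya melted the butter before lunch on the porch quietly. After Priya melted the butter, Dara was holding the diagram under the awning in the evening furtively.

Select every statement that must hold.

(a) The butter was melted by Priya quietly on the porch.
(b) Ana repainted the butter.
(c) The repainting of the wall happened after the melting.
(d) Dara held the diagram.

(a) Entailed — dropping 'before lunch' leaves a sub-description the original still satisfies.
(b) Not entailed — Ana repainted the wall, not the butter; the butter belongs to the melting event.
(c) Entailed — the narrative places the melting before the repainting.
(d) Entailed — 'hold' is an activity; 'was holding' entails that some holding happened, so 'held' holds.

(a), (c), (d)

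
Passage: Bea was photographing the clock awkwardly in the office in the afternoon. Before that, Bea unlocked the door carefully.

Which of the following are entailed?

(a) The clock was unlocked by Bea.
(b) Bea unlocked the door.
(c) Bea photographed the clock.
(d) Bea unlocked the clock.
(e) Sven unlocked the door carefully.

(b)

(a) Not entailed — Bea unlocked the door, not the clock; the clock belongs to the photographing event.
(b) Entailed — dropping 'carefully' leaves a sub-description the original still satisfies.
(c) Not entailed — 'was photographing' is progressive on an accomplishment; it does not entail the completed 'photographed'.
(d) Not entailed — Bea unlocked the door, not the clock; the clock belongs to the photographing event.
(e) Not entailed — the passage has Bea unlocking the door, not Sven.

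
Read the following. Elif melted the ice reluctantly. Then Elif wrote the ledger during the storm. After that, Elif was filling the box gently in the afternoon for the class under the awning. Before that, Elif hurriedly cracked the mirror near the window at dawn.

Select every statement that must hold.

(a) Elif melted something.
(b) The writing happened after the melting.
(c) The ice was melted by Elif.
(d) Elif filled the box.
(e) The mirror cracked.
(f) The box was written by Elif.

(a) Entailed — the original entails any weakening of itself; this just drops 'reluctantly' and generalizes the patient.
(b) Entailed — the narrative places the melting before the writing.
(c) Entailed — the original entails any weakening of itself; this just drops 'reluctantly'.
(d) Not entailed — 'was filling' is progressive on an accomplishment; it does not entail the completed 'filled'.
(e) Entailed — 'Elif cracked the mirror' is causative; it entails the inchoative 'the mirror cracked'.
(f) Not entailed — Elif wrote the ledger, not the box; the box belongs to the filling event.

(a), (b), (c), (e)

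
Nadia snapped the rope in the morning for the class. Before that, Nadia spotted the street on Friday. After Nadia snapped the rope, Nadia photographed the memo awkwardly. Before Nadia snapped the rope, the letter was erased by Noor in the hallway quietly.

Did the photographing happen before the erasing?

no

The narrative orders the erasing before the photographing.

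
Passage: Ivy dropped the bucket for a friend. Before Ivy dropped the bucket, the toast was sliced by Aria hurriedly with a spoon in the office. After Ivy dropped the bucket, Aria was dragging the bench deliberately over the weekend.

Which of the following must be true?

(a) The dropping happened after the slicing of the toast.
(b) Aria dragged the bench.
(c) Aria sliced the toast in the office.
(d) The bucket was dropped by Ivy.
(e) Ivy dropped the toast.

(a), (b), (c), (d)

(a) Entailed — the narrative places the slicing before the dropping.
(b) Entailed — 'drag' is an activity; 'was dragging' entails that some dragging happened, so 'dragged' holds.
(c) Entailed — this follows by dropping conjuncts from the slicing event's description.
(d) Entailed — this follows by dropping conjuncts from the dropping event's description.
(e) Not entailed — Ivy dropped the bucket, not the toast; the toast belongs to the slicing event.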